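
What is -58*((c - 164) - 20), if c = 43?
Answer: 8178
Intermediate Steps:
-58*((c - 164) - 20) = -58*((43 - 164) - 20) = -58*(-121 - 20) = -58*(-141) = 8178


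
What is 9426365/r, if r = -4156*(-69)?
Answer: 9426365/286764 ≈ 32.872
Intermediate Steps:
r = 286764
9426365/r = 9426365/286764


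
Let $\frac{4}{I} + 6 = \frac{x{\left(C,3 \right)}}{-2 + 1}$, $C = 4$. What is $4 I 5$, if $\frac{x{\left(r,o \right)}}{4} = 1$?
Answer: $-8$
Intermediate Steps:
$x{\left(r,o \right)} = 4$ ($x{\left(r,o \right)} = 4 \cdot 1 = 4$)
$I = - \frac{2}{5}$ ($I = \frac{4}{-6 + \frac{4}{-2 + 1}} = \frac{4}{-6 + \frac{4}{-1}} = \frac{4}{-6 + 4 \left(-1\right)} = \frac{4}{-6 - 4} = \frac{4}{-10} = 4 \left(- \frac{1}{10}\right) = - \frac{2}{5} \approx -0.4$)
$4 I 5 = 4 \left(- \frac{2}{5}\right) 5 = \left(- \frac{8}{5}\right) 5 = -8$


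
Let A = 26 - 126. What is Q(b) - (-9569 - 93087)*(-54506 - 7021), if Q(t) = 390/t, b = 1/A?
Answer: -6316154712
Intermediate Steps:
A = -100
b = -1/100 (b = 1/(-100) = -1/100 ≈ -0.010000)
Q(b) - (-9569 - 93087)*(-54506 - 7021) = 390/(-1/100) - (-9569 - 93087)*(-54506 - 7021) = 390*(-100) - (-102656)*(-61527) = -39000 - 1*6316115712 = -39000 - 6316115712 = -6316154712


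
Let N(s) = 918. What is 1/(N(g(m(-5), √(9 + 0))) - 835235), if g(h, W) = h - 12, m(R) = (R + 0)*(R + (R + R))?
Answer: -1/834317 ≈ -1.1986e-6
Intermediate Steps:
m(R) = 3*R² (m(R) = R*(R + 2*R) = R*(3*R) = 3*R²)
g(h, W) = -12 + h
1/(N(g(m(-5), √(9 + 0))) - 835235) = 1/(918 - 835235) = 1/(-834317) = -1/834317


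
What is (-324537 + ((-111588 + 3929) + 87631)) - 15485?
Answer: -360050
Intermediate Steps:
(-324537 + ((-111588 + 3929) + 87631)) - 15485 = (-324537 + (-107659 + 87631)) - 15485 = (-324537 - 20028) - 15485 = -344565 - 15485 = -360050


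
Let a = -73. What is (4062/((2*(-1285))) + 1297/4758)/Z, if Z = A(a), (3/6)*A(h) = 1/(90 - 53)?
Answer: -295883561/12228060 ≈ -24.197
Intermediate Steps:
A(h) = 2/37 (A(h) = 2/(90 - 53) = 2/37)
Z = 2/37 ≈ 0.054054
(4062/((2*(-1285))) + 1297/4758)/Z = (4062/((2*(-1285))) + 1297/4758)/(2/37) = (4062/(-2570) + 1297*(1/4758))*(37/2) = (4062*(-1/2570) + 1297/4758)*(37/2) = (-2031/1285 + 1297/4758)*(37/2) = -7996853/6114030*37/2 = -295883561/12228060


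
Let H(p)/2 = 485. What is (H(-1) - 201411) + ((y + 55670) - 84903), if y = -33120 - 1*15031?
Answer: -277825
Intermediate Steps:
H(p) = 970 (H(p) = 2*485 = 970)
y = -48151 (y = -33120 - 15031 = -48151)
(H(-1) - 201411) + ((y + 55670) - 84903) = (970 - 201411) + ((-48151 + 55670) - 84903) = -200441 + (7519 - 84903) = -200441 - 77384 = -277825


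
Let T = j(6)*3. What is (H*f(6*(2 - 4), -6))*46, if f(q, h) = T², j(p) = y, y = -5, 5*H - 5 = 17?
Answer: 45540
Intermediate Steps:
H = 22/5 (H = 1 + (⅕)*17 = 1 + 17/5 = 22/5 ≈ 4.4000)
j(p) = -5
T = -15 (T = -5*3 = -15)
f(q, h) = 225 (f(q, h) = (-15)² = 225)
(H*f(6*(2 - 4), -6))*46 = ((22/5)*225)*46 = 990*46 = 45540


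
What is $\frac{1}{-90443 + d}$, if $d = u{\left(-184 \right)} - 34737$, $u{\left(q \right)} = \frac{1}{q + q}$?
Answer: $- \frac{368}{46066241} \approx -7.9885 \cdot 10^{-6}$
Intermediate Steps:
$u{\left(q \right)} = \frac{1}{2 q}$
$d = - \frac{12783217}{368}$ ($d = \frac{1}{2 \left(-184\right)} - 34737 = \frac{1}{2} \left(- \frac{1}{184}\right) - 34737 = - \frac{1}{368} - 34737 = - \frac{12783217}{368} \approx -34737.0$)
$\frac{1}{-90443 + d} = \frac{1}{-90443 - \frac{12783217}{368}} = \frac{1}{- \frac{46066241}{368}} = - \frac{368}{46066241}$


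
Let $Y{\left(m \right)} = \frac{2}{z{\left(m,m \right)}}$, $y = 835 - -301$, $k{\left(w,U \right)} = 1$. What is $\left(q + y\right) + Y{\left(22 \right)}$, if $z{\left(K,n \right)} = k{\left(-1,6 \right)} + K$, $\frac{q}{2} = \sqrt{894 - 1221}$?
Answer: $\frac{26130}{23} + 2 i \sqrt{327} \approx 1136.1 + 36.166 i$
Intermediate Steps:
$q = 2 i \sqrt{327}$ ($q = 2 \sqrt{894 - 1221} = 2 \sqrt{-327} = 2 i \sqrt{327} \approx 36.166 i$)
$z{\left(K,n \right)} = 1 + K$
$y = 1136$ ($y = 835 + 301 = 1136$)
$Y{\left(m \right)} = \frac{2}{1 + m}$
$\left(q + y\right) + Y{\left(22 \right)} = \left(2 i \sqrt{327} + 1136\right) + \frac{2}{1 + 22} = \left(1136 + 2 i \sqrt{327}\right) + \frac{2}{23} = \frac{26130}{23} + 2 i \sqrt{327}$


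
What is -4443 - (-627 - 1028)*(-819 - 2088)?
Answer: -4815528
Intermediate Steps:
-4443 - (-627 - 1028)*(-819 - 2088) = -4443 - (-1655)*(-2907) = -4443 - 1*4811085 = -4443 - 4811085 = -4815528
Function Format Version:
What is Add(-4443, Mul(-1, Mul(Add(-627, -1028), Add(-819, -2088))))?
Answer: -4815528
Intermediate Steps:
Add(-4443, Mul(-1, Mul(Add(-627, -1028), Add(-819, -2088)))) = Add(-4443, Mul(-1, Mul(-1655, -2907))) = Add(-4443, Mul(-1, 4811085)) = Add(-4443, -4811085) = -4815528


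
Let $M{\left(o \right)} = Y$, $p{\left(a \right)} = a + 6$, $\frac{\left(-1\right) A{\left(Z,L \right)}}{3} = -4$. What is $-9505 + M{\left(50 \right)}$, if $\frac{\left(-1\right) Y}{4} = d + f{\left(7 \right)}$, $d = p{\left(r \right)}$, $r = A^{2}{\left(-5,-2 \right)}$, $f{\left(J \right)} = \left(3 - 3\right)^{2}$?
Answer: $-10105$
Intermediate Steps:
$A{\left(Z,L \right)} = 12$ ($A{\left(Z,L \right)} = \left(-3\right) \left(-4\right) = 12$)
$f{\left(J \right)} = 0$ ($f{\left(J \right)} = 0^{2} = 0$)
$r = 144$ ($r = 12^{2} = 144$)
$p{\left(a \right)} = 6 + a$
$d = 150$ ($d = 6 + 144 = 150$)
$Y = -600$ ($Y = - 4 \left(150 + 0\right) = \left(-4\right) 150 = -600$)
$M{\left(o \right)} = -600$
$-9505 + M{\left(50 \right)} = -9505 - 600 = -10105$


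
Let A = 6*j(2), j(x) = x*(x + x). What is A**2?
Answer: 2304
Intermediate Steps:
j(x) = 2*x**2 (j(x) = x*(2*x) = 2*x**2)
A = 48 (A = 6*(2*2**2) = 6*(2*4) = 6*8 = 48)
A**2 = 48**2 = 2304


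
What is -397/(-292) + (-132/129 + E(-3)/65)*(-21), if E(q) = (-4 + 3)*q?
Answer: 17856107/816140 ≈ 21.879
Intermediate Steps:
E(q) = -q
-397/(-292) + (-132/129 + E(-3)/65)*(-21) = -397/(-292) + (-132/129 - 1*(-3)/65)*(-21) = -397*(-1/292) + (-132*1/129 + 3*(1/65))*(-21) = 397/292 + (-44/43 + 3/65)*(-21) = 397/292 - 2731/2795*(-21) = 397/292 + 57351/2795 = 17856107/816140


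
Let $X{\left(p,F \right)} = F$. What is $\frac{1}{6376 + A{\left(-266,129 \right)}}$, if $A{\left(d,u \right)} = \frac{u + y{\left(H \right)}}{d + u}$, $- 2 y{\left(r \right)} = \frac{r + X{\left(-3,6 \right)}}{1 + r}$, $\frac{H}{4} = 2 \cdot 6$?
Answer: $\frac{6713}{42795794} \approx 0.00015686$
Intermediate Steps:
$H = 48$ ($H = 4 \cdot 2 \cdot 6 = 4 \cdot 12 = 48$)
$y{\left(r \right)} = - \frac{6 + r}{2 \left(1 + r\right)}$ ($y{\left(r \right)} = - \frac{\left(r + 6\right) \frac{1}{1 + r}}{2} = - \frac{\left(6 + r\right) \frac{1}{1 + r}}{2} = - \frac{\frac{1}{1 + r} \left(6 + r\right)}{2} = - \frac{6 + r}{2 \left(1 + r\right)}$)
$A{\left(d,u \right)} = \frac{- \frac{27}{49} + u}{d + u}$ ($A{\left(d,u \right)} = \frac{u + \frac{-6 - 48}{2 \left(1 + 48\right)}}{d + u} = \frac{u + \frac{-6 - 48}{2 \cdot 49}}{d + u} = \frac{u + \frac{1}{2} \cdot \frac{1}{49} \left(-54\right)}{d + u} = \frac{u - \frac{27}{49}}{d + u} = \frac{- \frac{27}{49} + u}{d + u}$)
$\frac{1}{6376 + A{\left(-266,129 \right)}} = \frac{1}{6376 + \frac{- \frac{27}{49} + 129}{-266 + 129}} = \frac{1}{6376 + \frac{1}{-137} \cdot \frac{6294}{49}} = \frac{1}{6376 - \frac{6294}{6713}} = \frac{1}{\frac{42795794}{6713}} = \frac{6713}{42795794}$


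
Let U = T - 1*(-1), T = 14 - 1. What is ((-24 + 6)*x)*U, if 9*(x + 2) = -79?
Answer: 2716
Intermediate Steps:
T = 13
U = 14 (U = 13 - 1*(-1) = 13 + 1 = 14)
x = -97/9 (x = -2 + (⅑)*(-79) = -2 - 79/9 = -97/9 ≈ -10.778)
((-24 + 6)*x)*U = ((-24 + 6)*(-97/9))*14 = -18*(-97/9)*14 = 194*14 = 2716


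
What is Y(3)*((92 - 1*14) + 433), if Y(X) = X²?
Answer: 4599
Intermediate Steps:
Y(3)*((92 - 1*14) + 433) = 3²*((92 - 1*14) + 433) = 9*((92 - 14) + 433) = 9*(78 + 433) = 9*511 = 4599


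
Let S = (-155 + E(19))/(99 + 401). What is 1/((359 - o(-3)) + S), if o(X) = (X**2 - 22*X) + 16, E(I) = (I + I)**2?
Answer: 500/135289 ≈ 0.0036958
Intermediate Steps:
E(I) = 4*I**2 (E(I) = (2*I)**2 = 4*I**2)
o(X) = 16 + X**2 - 22*X
S = 1289/500 (S = (-155 + 4*19**2)/(99 + 401) = (-155 + 4*361)/500 = (-155 + 1444)*(1/500) = 1289*(1/500) = 1289/500 ≈ 2.5780)
1/((359 - o(-3)) + S) = 1/((359 - (16 + (-3)**2 - 22*(-3))) + 1289/500) = 1/((359 - (16 + 9 + 66)) + 1289/500) = 1/((359 - 1*91) + 1289/500) = 1/((359 - 91) + 1289/500) = 1/(268 + 1289/500) = 1/(135289/500) = 500/135289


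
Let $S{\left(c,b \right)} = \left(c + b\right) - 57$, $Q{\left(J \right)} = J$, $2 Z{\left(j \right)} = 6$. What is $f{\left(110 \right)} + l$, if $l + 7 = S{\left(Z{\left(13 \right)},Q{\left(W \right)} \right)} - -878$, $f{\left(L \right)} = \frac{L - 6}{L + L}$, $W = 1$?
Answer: $\frac{45016}{55} \approx 818.47$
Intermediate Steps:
$Z{\left(j \right)} = 3$ ($Z{\left(j \right)} = \frac{1}{2} \cdot 6 = 3$)
$f{\left(L \right)} = \frac{-6 + L}{2 L}$
$S{\left(c,b \right)} = -57 + b + c$ ($S{\left(c,b \right)} = \left(b + c\right) - 57 = -57 + b + c$)
$l = 818$ ($l = -7 + \left(\left(-57 + 1 + 3\right) - -878\right) = -7 + \left(-53 + 878\right) = -7 + 825 = 818$)
$f{\left(110 \right)} + l = \frac{-6 + 110}{2 \cdot 110} + 818 = \frac{1}{2} \cdot \frac{1}{110} \cdot 104 + 818 = \frac{26}{55} + 818 = \frac{45016}{55}$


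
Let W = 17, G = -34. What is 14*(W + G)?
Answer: -238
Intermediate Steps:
14*(W + G) = 14*(17 - 34) = 14*(-17) = -238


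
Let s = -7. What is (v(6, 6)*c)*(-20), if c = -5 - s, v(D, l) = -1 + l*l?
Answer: -1400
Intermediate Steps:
v(D, l) = -1 + l**2
c = 2 (c = -5 - 1*(-7) = -5 + 7 = 2)
(v(6, 6)*c)*(-20) = ((-1 + 6**2)*2)*(-20) = ((-1 + 36)*2)*(-20) = (35*2)*(-20) = 70*(-20) = -1400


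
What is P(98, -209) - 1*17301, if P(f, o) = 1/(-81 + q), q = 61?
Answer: -346021/20 ≈ -17301.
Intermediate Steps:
P(f, o) = -1/20 (P(f, o) = 1/(-81 + 61) = 1/(-20) = -1/20)
P(98, -209) - 1*17301 = -1/20 - 1*17301 = -1/20 - 17301 = -346021/20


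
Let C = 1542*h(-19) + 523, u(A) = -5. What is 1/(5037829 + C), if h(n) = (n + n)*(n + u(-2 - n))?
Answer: 1/6444656 ≈ 1.5517e-7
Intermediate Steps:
h(n) = 2*n*(-5 + n) (h(n) = (n + n)*(n - 5) = (2*n)*(-5 + n) = 2*n*(-5 + n))
C = 1406827 (C = 1542*(2*(-19)*(-5 - 19)) + 523 = 1542*(2*(-19)*(-24)) + 523 = 1542*912 + 523 = 1406304 + 523 = 1406827)
1/(5037829 + C) = 1/(5037829 + 1406827) = 1/6444656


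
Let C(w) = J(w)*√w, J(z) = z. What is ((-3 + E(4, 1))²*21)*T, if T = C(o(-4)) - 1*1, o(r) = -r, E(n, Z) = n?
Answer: 147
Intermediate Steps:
C(w) = w^(3/2) (C(w) = w*√w = w^(3/2))
T = 7 (T = (-1*(-4))^(3/2) - 1*1 = 4^(3/2) - 1 = 8 - 1 = 7)
((-3 + E(4, 1))²*21)*T = ((-3 + 4)²*21)*7 = (1²*21)*7 = (1*21)*7 = 21*7 = 147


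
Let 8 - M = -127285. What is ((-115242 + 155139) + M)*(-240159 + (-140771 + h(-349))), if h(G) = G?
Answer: -63746036010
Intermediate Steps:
M = 127293 (M = 8 - 1*(-127285) = 8 + 127285 = 127293)
((-115242 + 155139) + M)*(-240159 + (-140771 + h(-349))) = ((-115242 + 155139) + 127293)*(-240159 + (-140771 - 349)) = (39897 + 127293)*(-240159 - 141120) = 167190*(-381279) = -63746036010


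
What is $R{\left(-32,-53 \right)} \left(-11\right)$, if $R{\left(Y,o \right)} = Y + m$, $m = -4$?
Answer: $396$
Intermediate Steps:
$R{\left(Y,o \right)} = -4 + Y$ ($R{\left(Y,o \right)} = Y - 4 = -4 + Y$)
$R{\left(-32,-53 \right)} \left(-11\right) = \left(-4 - 32\right) \left(-11\right) = \left(-36\right) \left(-11\right) = 396$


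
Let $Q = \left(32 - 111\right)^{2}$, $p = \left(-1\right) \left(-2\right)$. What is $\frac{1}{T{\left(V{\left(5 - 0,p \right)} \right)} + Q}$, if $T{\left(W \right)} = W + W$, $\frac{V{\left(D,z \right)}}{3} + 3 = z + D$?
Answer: $\frac{1}{6265} \approx 0.00015962$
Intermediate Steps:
$p = 2$
$V{\left(D,z \right)} = -9 + 3 D + 3 z$ ($V{\left(D,z \right)} = -9 + 3 \left(z + D\right) = -9 + 3 \left(D + z\right) = -9 + \left(3 D + 3 z\right) = -9 + 3 D + 3 z$)
$Q = 6241$ ($Q = \left(-79\right)^{2} = 6241$)
$T{\left(W \right)} = 2 W$
$\frac{1}{T{\left(V{\left(5 - 0,p \right)} \right)} + Q} = \frac{1}{2 \left(-9 + 3 \left(5 - 0\right) + 3 \cdot 2\right) + 6241} = \frac{1}{2 \left(-9 + 3 \left(5 + 0\right) + 6\right) + 6241} = \frac{1}{2 \left(-9 + 3 \cdot 5 + 6\right) + 6241} = \frac{1}{2 \left(-9 + 15 + 6\right) + 6241} = \frac{1}{2 \cdot 12 + 6241} = \frac{1}{24 + 6241} = \frac{1}{6265}$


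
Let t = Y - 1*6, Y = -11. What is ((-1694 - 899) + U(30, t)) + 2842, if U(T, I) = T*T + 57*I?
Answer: 180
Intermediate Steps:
t = -17 (t = -11 - 1*6 = -11 - 6 = -17)
U(T, I) = T² + 57*I
((-1694 - 899) + U(30, t)) + 2842 = ((-1694 - 899) + (30² + 57*(-17))) + 2842 = (-2593 + (900 - 969)) + 2842 = (-2593 - 69) + 2842 = -2662 + 2842 = 180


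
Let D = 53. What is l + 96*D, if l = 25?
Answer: 5113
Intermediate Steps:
l + 96*D = 25 + 96*53 = 25 + 5088 = 5113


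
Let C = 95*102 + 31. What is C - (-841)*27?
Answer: 32428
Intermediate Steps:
C = 9721 (C = 9690 + 31 = 9721)
C - (-841)*27 = 9721 - (-841)*27 = 9721 - 1*(-22707) = 9721 + 22707 = 32428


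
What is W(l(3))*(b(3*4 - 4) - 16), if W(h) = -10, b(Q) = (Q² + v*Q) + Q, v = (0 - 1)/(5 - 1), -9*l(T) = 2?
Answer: -540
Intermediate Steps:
l(T) = -2/9 (l(T) = -⅑*2 = -2/9)
v = -¼ (v = -1/4 = -1*¼ = -¼ ≈ -0.25000)
b(Q) = Q² + 3*Q/4 (b(Q) = (Q² - Q/4) + Q = Q² + 3*Q/4)
W(l(3))*(b(3*4 - 4) - 16) = -10*((3*4 - 4)*(3 + 4*(3*4 - 4))/4 - 16) = -10*((12 - 4)*(3 + 4*(12 - 4))/4 - 16) = -10*((¼)*8*(3 + 4*8) - 16) = -10*((¼)*8*(3 + 32) - 16) = -10*((¼)*8*35 - 16) = -10*(70 - 16) = -10*54 = -540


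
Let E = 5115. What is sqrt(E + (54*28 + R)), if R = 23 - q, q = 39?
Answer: sqrt(6611) ≈ 81.308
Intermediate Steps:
R = -16 (R = 23 - 1*39 = 23 - 39 = -16)
sqrt(E + (54*28 + R)) = sqrt(5115 + (54*28 - 16)) = sqrt(5115 + (1512 - 16)) = sqrt(5115 + 1496) = sqrt(6611)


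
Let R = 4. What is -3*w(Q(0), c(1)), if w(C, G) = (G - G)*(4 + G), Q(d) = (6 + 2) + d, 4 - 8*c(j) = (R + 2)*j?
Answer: 0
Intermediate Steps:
c(j) = ½ - 3*j/4 (c(j) = ½ - (4 + 2)*j/8 = ½ - 3*j/4)
Q(d) = 8 + d
w(C, G) = 0 (w(C, G) = 0*(4 + G) = 0)
-3*w(Q(0), c(1)) = -3*0 = 0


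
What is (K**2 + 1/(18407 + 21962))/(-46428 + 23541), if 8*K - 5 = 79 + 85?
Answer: -1152979073/59131219392 ≈ -0.019499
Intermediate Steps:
K = 169/8 (K = 5/8 + (79 + 85)/8 = 5/8 + (1/8)*164 = 5/8 + 41/2 = 169/8 ≈ 21.125)
(K**2 + 1/(18407 + 21962))/(-46428 + 23541) = ((169/8)**2 + 1/(18407 + 21962))/(-46428 + 23541) = (28561/64 + 1/40369)/(-22887) = (28561/64 + 1/40369)*(-1/22887) = (1152979073/2583616)*(-1/22887) = -1152979073/59131219392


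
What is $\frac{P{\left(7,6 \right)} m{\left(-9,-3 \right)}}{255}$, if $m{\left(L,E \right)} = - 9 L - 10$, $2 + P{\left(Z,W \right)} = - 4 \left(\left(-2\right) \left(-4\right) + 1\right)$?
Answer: $- \frac{2698}{255} \approx -10.58$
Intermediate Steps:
$P{\left(Z,W \right)} = -38$ ($P{\left(Z,W \right)} = -2 - 4 \left(\left(-2\right) \left(-4\right) + 1\right) = -2 - 4 \left(8 + 1\right) = -2 - 36 = -38$)
$m{\left(L,E \right)} = -10 - 9 L$
$\frac{P{\left(7,6 \right)} m{\left(-9,-3 \right)}}{255} = \frac{\left(-38\right) \left(-10 - -81\right)}{255} = - 38 \left(-10 + 81\right) \frac{1}{255} = \left(-38\right) 71 \cdot \frac{1}{255} = \left(-2698\right) \frac{1}{255} = - \frac{2698}{255}$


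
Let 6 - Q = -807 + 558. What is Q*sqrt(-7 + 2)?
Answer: 255*I*sqrt(5) ≈ 570.2*I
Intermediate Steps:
Q = 255 (Q = 6 - (-807 + 558) = 6 - 1*(-249) = 6 + 249 = 255)
Q*sqrt(-7 + 2) = 255*sqrt(-7 + 2) = 255*sqrt(-5) = 255*(I*sqrt(5)) = 255*I*sqrt(5)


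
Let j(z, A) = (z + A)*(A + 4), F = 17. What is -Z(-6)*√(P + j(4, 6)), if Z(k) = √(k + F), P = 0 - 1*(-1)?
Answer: -√1111 ≈ -33.332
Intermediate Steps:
P = 1 (P = 0 + 1 = 1)
j(z, A) = (4 + A)*(A + z) (j(z, A) = (A + z)*(4 + A) = (4 + A)*(A + z))
Z(k) = √(17 + k) (Z(k) = √(k + 17) = √(17 + k))
-Z(-6)*√(P + j(4, 6)) = -√(17 - 6)*√(1 + (6² + 4*6 + 4*4 + 6*4)) = -√11*√(1 + (36 + 24 + 16 + 24)) = -√11*√(1 + 100) = -√11*√101 = -√1111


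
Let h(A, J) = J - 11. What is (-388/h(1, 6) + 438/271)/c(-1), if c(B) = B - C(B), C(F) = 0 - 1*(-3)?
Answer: -53669/2710 ≈ -19.804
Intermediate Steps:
C(F) = 3 (C(F) = 0 + 3 = 3)
h(A, J) = -11 + J
c(B) = -3 + B (c(B) = B - 1*3 = B - 3 = -3 + B)
(-388/h(1, 6) + 438/271)/c(-1) = (-388/(-11 + 6) + 438/271)/(-3 - 1) = (-388/(-5) + 438*(1/271))/(-4) = (-388*(-⅕) + 438/271)*(-¼) = (388/5 + 438/271)*(-¼) = (107338/1355)*(-¼) = -53669/2710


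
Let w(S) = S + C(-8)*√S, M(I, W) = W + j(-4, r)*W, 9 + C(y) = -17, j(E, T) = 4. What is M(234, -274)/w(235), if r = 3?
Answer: 1370/441 + 7124*√235/20727 ≈ 8.3755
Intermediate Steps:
C(y) = -26 (C(y) = -9 - 17 = -26)
M(I, W) = 5*W (M(I, W) = W + 4*W = 5*W)
w(S) = S - 26*√S
M(234, -274)/w(235) = (5*(-274))/(235 - 26*√235) = -1370/(235 - 26*√235)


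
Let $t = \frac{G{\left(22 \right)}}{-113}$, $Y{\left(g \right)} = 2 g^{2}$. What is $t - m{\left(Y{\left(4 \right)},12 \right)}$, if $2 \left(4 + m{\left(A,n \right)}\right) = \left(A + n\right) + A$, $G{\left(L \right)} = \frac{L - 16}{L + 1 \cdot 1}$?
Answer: $- \frac{88372}{2599} \approx -34.002$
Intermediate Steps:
$G{\left(L \right)} = \frac{-16 + L}{1 + L}$ ($G{\left(L \right)} = \frac{-16 + L}{L + 1} = \frac{-16 + L}{1 + L}$)
$m{\left(A,n \right)} = -4 + A + \frac{n}{2}$ ($m{\left(A,n \right)} = -4 + \frac{\left(A + n\right) + A}{2} = -4 + \frac{n + 2 A}{2} = -4 + \left(A + \frac{n}{2}\right) = -4 + A + \frac{n}{2}$)
$t = - \frac{6}{2599}$ ($t = \frac{\frac{1}{1 + 22} \left(-16 + 22\right)}{-113} = \frac{1}{23} \cdot 6 \left(- \frac{1}{113}\right) = \frac{6}{23} \left(- \frac{1}{113}\right) = - \frac{6}{2599} \approx -0.0023086$)
$t - m{\left(Y{\left(4 \right)},12 \right)} = - \frac{6}{2599} - \left(-4 + 2 \cdot 4^{2} + \frac{1}{2} \cdot 12\right) = - \frac{6}{2599} - \left(-4 + 2 \cdot 16 + 6\right) = - \frac{6}{2599} - \left(-4 + 32 + 6\right) = - \frac{6}{2599} - 34 = - \frac{88372}{2599}$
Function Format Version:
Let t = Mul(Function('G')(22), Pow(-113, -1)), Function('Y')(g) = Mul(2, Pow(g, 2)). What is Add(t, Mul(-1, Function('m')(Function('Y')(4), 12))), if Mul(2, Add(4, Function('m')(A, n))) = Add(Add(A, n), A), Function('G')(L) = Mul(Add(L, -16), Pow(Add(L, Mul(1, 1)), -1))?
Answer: Rational(-88372, 2599) ≈ -34.002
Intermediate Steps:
Function('G')(L) = Mul(Pow(Add(1, L), -1), Add(-16, L)) (Function('G')(L) = Mul(Add(-16, L), Pow(Add(L, 1), -1)) = Mul(Add(-16, L), Pow(Add(1, L), -1)) = Mul(Pow(Add(1, L), -1), Add(-16, L)))
Function('m')(A, n) = Add(-4, A, Mul(Rational(1, 2), n)) (Function('m')(A, n) = Add(-4, Mul(Rational(1, 2), Add(Add(A, n), A))) = Add(-4, Mul(Rational(1, 2), Add(n, Mul(2, A)))) = Add(-4, Add(A, Mul(Rational(1, 2), n))) = Add(-4, A, Mul(Rational(1, 2), n)))
t = Rational(-6, 2599) (t = Mul(Mul(Pow(Add(1, 22), -1), Add(-16, 22)), Pow(-113, -1)) = Mul(Mul(Pow(23, -1), 6), Rational(-1, 113)) = Mul(Mul(Rational(1, 23), 6), Rational(-1, 113)) = Mul(Rational(6, 23), Rational(-1, 113)) = Rational(-6, 2599) ≈ -0.0023086)
Add(t, Mul(-1, Function('m')(Function('Y')(4), 12))) = Add(Rational(-6, 2599), Mul(-1, Add(-4, Mul(2, Pow(4, 2)), Mul(Rational(1, 2), 12)))) = Add(Rational(-6, 2599), Mul(-1, Add(-4, Mul(2, 16), 6))) = Add(Rational(-6, 2599), Mul(-1, Add(-4, 32, 6))) = Add(Rational(-6, 2599), Mul(-1, 34)) = Add(Rational(-6, 2599), -34) = Rational(-88372, 2599)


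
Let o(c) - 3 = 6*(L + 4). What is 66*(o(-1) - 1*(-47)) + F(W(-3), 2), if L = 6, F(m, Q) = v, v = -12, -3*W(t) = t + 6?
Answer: 7248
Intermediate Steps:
W(t) = -2 - t/3 (W(t) = -(t + 6)/3 = -(6 + t)/3 = -2 - t/3)
F(m, Q) = -12
o(c) = 63 (o(c) = 3 + 6*(6 + 4) = 3 + 6*10 = 3 + 60 = 63)
66*(o(-1) - 1*(-47)) + F(W(-3), 2) = 66*(63 - 1*(-47)) - 12 = 66*(63 + 47) - 12 = 66*110 - 12 = 7260 - 12 = 7248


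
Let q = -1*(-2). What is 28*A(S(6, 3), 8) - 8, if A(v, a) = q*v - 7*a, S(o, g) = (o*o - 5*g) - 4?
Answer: -624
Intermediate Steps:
S(o, g) = -4 + o² - 5*g (S(o, g) = (o² - 5*g) - 4 = -4 + o² - 5*g)
q = 2
A(v, a) = -7*a + 2*v (A(v, a) = 2*v - 7*a = -7*a + 2*v)
28*A(S(6, 3), 8) - 8 = 28*(-7*8 + 2*(-4 + 6² - 5*3)) - 8 = 28*(-56 + 2*(-4 + 36 - 15)) - 8 = 28*(-56 + 2*17) - 8 = 28*(-56 + 34) - 8 = 28*(-22) - 8 = -616 - 8 = -624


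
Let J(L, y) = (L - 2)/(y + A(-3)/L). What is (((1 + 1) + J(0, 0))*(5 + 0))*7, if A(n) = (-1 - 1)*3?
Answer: 70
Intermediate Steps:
A(n) = -6 (A(n) = -2*3 = -6)
J(L, y) = (-2 + L)/(y - 6/L) (J(L, y) = (L - 2)/(y - 6/L) = (-2 + L)/(y - 6/L))
(((1 + 1) + J(0, 0))*(5 + 0))*7 = (((1 + 1) + 0*(-2 + 0)/(-6 + 0*0))*(5 + 0))*7 = ((2 + 0*(-2)/(-6 + 0))*5)*7 = ((2 + 0*(-2)/(-6))*5)*7 = ((2 + 0*(-1/6)*(-2))*5)*7 = ((2 + 0)*5)*7 = (2*5)*7 = 10*7 = 70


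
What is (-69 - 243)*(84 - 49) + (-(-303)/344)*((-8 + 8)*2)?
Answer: -10920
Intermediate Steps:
(-69 - 243)*(84 - 49) + (-(-303)/344)*((-8 + 8)*2) = -312*35 + (-(-303)/344)*(0*2) = -10920 - 1*(-303/344)*0 = -10920 + (303/344)*0 = -10920 + 0 = -10920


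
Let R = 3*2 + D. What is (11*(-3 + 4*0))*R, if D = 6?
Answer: -396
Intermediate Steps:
R = 12 (R = 3*2 + 6 = 6 + 6 = 12)
(11*(-3 + 4*0))*R = (11*(-3 + 4*0))*12 = (11*(-3 + 0))*12 = (11*(-3))*12 = -33*12 = -396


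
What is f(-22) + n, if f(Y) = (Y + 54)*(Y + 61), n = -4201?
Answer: -2953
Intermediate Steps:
f(Y) = (54 + Y)*(61 + Y)
f(-22) + n = (3294 + (-22)² + 115*(-22)) - 4201 = (3294 + 484 - 2530) - 4201 = 1248 - 4201 = -2953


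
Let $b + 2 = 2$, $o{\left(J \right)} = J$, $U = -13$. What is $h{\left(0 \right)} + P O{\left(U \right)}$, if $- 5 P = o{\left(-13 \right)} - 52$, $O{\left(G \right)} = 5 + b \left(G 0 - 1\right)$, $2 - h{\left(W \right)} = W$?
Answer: $67$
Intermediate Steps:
$h{\left(W \right)} = 2 - W$
$b = 0$ ($b = -2 + 2 = 0$)
$O{\left(G \right)} = 5$ ($O{\left(G \right)} = 5 + 0 \left(G 0 - 1\right) = 5 + 0 \left(0 - 1\right) = 5 + 0 \left(-1\right) = 5 + 0 = 5$)
$P = 13$ ($P = - \frac{-13 - 52}{5} = \left(- \frac{1}{5}\right) \left(-65\right) = 13$)
$h{\left(0 \right)} + P O{\left(U \right)} = \left(2 - 0\right) + 13 \cdot 5 = \left(2 + 0\right) + 65 = 2 + 65 = 67$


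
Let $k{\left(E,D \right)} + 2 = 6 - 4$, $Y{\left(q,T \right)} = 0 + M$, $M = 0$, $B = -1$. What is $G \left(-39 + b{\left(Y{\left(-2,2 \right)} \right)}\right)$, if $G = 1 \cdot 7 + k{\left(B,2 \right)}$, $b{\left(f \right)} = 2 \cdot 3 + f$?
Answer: $-231$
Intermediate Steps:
$Y{\left(q,T \right)} = 0$ ($Y{\left(q,T \right)} = 0 + 0 = 0$)
$k{\left(E,D \right)} = 0$ ($k{\left(E,D \right)} = -2 + \left(6 - 4\right) = -2 + 2 = 0$)
$b{\left(f \right)} = 6 + f$
$G = 7$ ($G = 1 \cdot 7 + 0 = 7 + 0 = 7$)
$G \left(-39 + b{\left(Y{\left(-2,2 \right)} \right)}\right) = 7 \left(-39 + \left(6 + 0\right)\right) = 7 \left(-39 + 6\right) = 7 \left(-33\right) = -231$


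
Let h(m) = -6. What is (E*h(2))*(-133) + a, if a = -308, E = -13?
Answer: -10682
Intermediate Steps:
(E*h(2))*(-133) + a = -13*(-6)*(-133) - 308 = 78*(-133) - 308 = -10374 - 308 = -10682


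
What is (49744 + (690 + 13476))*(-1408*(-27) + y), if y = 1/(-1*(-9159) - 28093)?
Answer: 23001047403565/9467 ≈ 2.4296e+9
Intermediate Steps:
y = -1/18934 (y = 1/(9159 - 28093) = 1/(-18934) = -1/18934 ≈ -5.2815e-5)
(49744 + (690 + 13476))*(-1408*(-27) + y) = (49744 + (690 + 13476))*(-1408*(-27) - 1/18934) = (49744 + 14166)*(38016 - 1/18934) = 63910*(719794943/18934) = 23001047403565/9467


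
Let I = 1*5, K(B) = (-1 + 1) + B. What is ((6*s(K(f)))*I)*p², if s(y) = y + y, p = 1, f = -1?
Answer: -60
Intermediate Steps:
K(B) = B (K(B) = 0 + B = B)
s(y) = 2*y
I = 5
((6*s(K(f)))*I)*p² = ((6*(2*(-1)))*5)*1² = ((6*(-2))*5)*1 = -12*5*1 = -60*1 = -60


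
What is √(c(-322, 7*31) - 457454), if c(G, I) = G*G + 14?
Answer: 2*I*√88439 ≈ 594.77*I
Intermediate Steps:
c(G, I) = 14 + G² (c(G, I) = G² + 14 = 14 + G²)
√(c(-322, 7*31) - 457454) = √((14 + (-322)²) - 457454) = √((14 + 103684) - 457454) = √(103698 - 457454) = √(-353756) = 2*I*√88439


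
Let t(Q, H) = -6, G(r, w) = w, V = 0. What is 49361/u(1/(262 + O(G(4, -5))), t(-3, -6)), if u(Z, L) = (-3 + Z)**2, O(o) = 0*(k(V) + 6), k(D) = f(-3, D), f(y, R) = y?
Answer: 3388336484/616225 ≈ 5498.5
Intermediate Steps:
k(D) = -3
O(o) = 0 (O(o) = 0*(-3 + 6) = 0*3 = 0)
49361/u(1/(262 + O(G(4, -5))), t(-3, -6)) = 49361/((-3 + 1/(262 + 0))**2) = 49361/((-3 + 1/262)**2) = 49361/((-785/262)**2) = 49361/(616225/68644) = 49361*(68644/616225) = 3388336484/616225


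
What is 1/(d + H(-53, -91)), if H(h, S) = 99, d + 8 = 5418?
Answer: 1/5509 ≈ 0.00018152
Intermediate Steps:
d = 5410 (d = -8 + 5418 = 5410)
1/(d + H(-53, -91)) = 1/(5410 + 99) = 1/5509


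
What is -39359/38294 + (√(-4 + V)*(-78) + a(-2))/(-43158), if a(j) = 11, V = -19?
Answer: -424769239/413173113 + 13*I*√23/7193 ≈ -1.0281 + 0.0086676*I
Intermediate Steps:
-39359/38294 + (√(-4 + V)*(-78) + a(-2))/(-43158) = -39359/38294 + (√(-4 - 19)*(-78) + 11)/(-43158) = -39359*1/38294 + (√(-23)*(-78) + 11)*(-1/43158) = -39359/38294 + ((I*√23)*(-78) + 11)*(-1/43158) = -39359/38294 + (-78*I*√23 + 11)*(-1/43158) = -39359/38294 + (11 - 78*I*√23)*(-1/43158) = -39359/38294 + (-11/43158 + 13*I*√23/7193) = -424769239/413173113 + 13*I*√23/7193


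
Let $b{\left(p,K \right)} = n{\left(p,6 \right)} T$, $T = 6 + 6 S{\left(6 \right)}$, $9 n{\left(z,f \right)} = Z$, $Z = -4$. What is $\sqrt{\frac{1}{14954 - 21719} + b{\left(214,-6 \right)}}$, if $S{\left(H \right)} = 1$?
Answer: $\frac{i \sqrt{27120885}}{2255} \approx 2.3094 i$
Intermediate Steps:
$n{\left(z,f \right)} = - \frac{4}{9}$ ($n{\left(z,f \right)} = \frac{1}{9} \left(-4\right) = - \frac{4}{9}$)
$T = 12$ ($T = 6 + 6 \cdot 1 = 6 + 6 = 12$)
$b{\left(p,K \right)} = - \frac{16}{3}$ ($b{\left(p,K \right)} = \left(- \frac{4}{9}\right) 12 = - \frac{16}{3}$)
$\sqrt{\frac{1}{14954 - 21719} + b{\left(214,-6 \right)}} = \sqrt{\frac{1}{14954 - 21719} - \frac{16}{3}} = \sqrt{\frac{1}{-6765} - \frac{16}{3}} = \sqrt{- \frac{1}{6765} - \frac{16}{3}} = \sqrt{- \frac{12027}{2255}} = \frac{i \sqrt{27120885}}{2255}$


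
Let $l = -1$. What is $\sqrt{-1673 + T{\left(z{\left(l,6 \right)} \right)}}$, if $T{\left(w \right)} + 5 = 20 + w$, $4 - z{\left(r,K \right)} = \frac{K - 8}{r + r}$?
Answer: $i \sqrt{1655} \approx 40.682 i$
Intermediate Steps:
$z{\left(r,K \right)} = 4 - \frac{-8 + K}{2 r}$ ($z{\left(r,K \right)} = 4 - \frac{K - 8}{r + r} = 4 - \frac{-8 + K}{2 r}$)
$T{\left(w \right)} = 15 + w$ ($T{\left(w \right)} = -5 + \left(20 + w\right) = 15 + w$)
$\sqrt{-1673 + T{\left(z{\left(l,6 \right)} \right)}} = \sqrt{-1673 + \left(15 + \frac{8 - 6 + 8 \left(-1\right)}{2 \left(-1\right)}\right)} = \sqrt{-1673 + \left(15 + \frac{1}{2} \left(-1\right) \left(8 - 6 - 8\right)\right)} = \sqrt{-1673 + \left(15 + \frac{1}{2} \left(-1\right) \left(-6\right)\right)} = \sqrt{-1673 + \left(15 + 3\right)} = \sqrt{-1673 + 18} = \sqrt{-1655} = i \sqrt{1655}$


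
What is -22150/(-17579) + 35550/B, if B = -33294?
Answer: 18754775/97545871 ≈ 0.19227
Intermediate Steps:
-22150/(-17579) + 35550/B = -22150/(-17579) + 35550/(-33294) = -22150*(-1/17579) + 35550*(-1/33294) = 22150/17579 - 5925/5549 = 18754775/97545871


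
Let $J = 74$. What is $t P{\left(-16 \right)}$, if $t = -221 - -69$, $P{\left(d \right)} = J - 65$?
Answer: $-1368$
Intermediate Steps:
$P{\left(d \right)} = 9$ ($P{\left(d \right)} = 74 - 65 = 9$)
$t = -152$ ($t = -221 + 69 = -152$)
$t P{\left(-16 \right)} = \left(-152\right) 9 = -1368$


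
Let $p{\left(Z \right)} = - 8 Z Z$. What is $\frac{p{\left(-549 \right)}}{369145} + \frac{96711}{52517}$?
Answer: $- \frac{90929028441}{19386387965} \approx -4.6904$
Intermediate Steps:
$p{\left(Z \right)} = - 8 Z^{2}$
$\frac{p{\left(-549 \right)}}{369145} + \frac{96711}{52517} = \frac{\left(-8\right) \left(-549\right)^{2}}{369145} + \frac{96711}{52517} = \left(-8\right) 301401 \cdot \frac{1}{369145} + 96711 \cdot \frac{1}{52517} = \left(-2411208\right) \frac{1}{369145} + \frac{96711}{52517} = - \frac{2411208}{369145} + \frac{96711}{52517} = - \frac{90929028441}{19386387965}$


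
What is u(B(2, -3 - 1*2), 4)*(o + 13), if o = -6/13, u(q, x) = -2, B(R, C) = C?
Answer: -326/13 ≈ -25.077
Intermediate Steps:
o = -6/13 (o = -6*1/13 = -6/13 ≈ -0.46154)
u(B(2, -3 - 1*2), 4)*(o + 13) = -2*(-6/13 + 13) = -2*163/13 = -326/13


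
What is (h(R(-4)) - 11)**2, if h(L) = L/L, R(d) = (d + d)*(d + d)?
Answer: 100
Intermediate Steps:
R(d) = 4*d**2 (R(d) = (2*d)*(2*d) = 4*d**2)
h(L) = 1
(h(R(-4)) - 11)**2 = (1 - 11)**2 = (-10)**2 = 100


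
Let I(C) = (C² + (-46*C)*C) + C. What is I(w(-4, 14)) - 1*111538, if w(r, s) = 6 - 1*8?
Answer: -111720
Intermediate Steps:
w(r, s) = -2 (w(r, s) = 6 - 8 = -2)
I(C) = C - 45*C² (I(C) = (C² - 46*C²) + C = -45*C² + C = C - 45*C²)
I(w(-4, 14)) - 1*111538 = -2*(1 - 45*(-2)) - 1*111538 = -2*(1 + 90) - 111538 = -2*91 - 111538 = -182 - 111538 = -111720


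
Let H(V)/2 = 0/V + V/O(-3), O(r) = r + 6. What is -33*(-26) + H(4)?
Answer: 2582/3 ≈ 860.67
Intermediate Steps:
O(r) = 6 + r
H(V) = 2*V/3 (H(V) = 2*(0/V + V/(6 - 3)) = 2*(0 + V/3) = 2*(V/3) = 2*V/3)
-33*(-26) + H(4) = -33*(-26) + (⅔)*4 = 858 + 8/3 = 2582/3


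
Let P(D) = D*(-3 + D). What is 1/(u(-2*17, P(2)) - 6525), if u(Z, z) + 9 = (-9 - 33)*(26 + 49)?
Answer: -1/9684 ≈ -0.00010326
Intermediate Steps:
u(Z, z) = -3159 (u(Z, z) = -9 + (-9 - 33)*(26 + 49) = -9 - 42*75 = -9 - 3150 = -3159)
1/(u(-2*17, P(2)) - 6525) = 1/(-3159 - 6525) = 1/(-9684) = -1/9684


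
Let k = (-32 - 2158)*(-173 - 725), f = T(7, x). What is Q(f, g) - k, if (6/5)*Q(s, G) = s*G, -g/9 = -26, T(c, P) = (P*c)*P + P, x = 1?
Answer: -1965060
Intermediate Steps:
T(c, P) = P + c*P² (T(c, P) = c*P² + P = P + c*P²)
f = 8 (f = 1*(1 + 1*7) = 1*(1 + 7) = 1*8 = 8)
g = 234 (g = -9*(-26) = 234)
k = 1966620 (k = -2190*(-898) = 1966620)
Q(s, G) = 5*G*s/6 (Q(s, G) = 5*(s*G)/6 = 5*(G*s)/6 = 5*G*s/6)
Q(f, g) - k = (⅚)*234*8 - 1*1966620 = 1560 - 1966620 = -1965060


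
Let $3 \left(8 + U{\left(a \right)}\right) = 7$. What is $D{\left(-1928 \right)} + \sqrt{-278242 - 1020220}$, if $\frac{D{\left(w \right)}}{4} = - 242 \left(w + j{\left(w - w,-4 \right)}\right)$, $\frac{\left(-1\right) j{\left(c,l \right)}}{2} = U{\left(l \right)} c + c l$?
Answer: $1866304 + i \sqrt{1298462} \approx 1.8663 \cdot 10^{6} + 1139.5 i$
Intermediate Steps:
$U{\left(a \right)} = - \frac{17}{3}$ ($U{\left(a \right)} = -8 + \frac{1}{3} \cdot 7 = -8 + \frac{7}{3} = - \frac{17}{3}$)
$j{\left(c,l \right)} = \frac{34 c}{3} - 2 c l$ ($j{\left(c,l \right)} = - 2 \left(- \frac{17 c}{3} + c l\right) = \frac{34 c}{3} - 2 c l$)
$D{\left(w \right)} = - 968 w$ ($D{\left(w \right)} = 4 \left(- 242 \left(w + \frac{2 \left(w - w\right) \left(17 - -12\right)}{3}\right)\right) = 4 \left(- 242 \left(w + \frac{2}{3} \cdot 0 \left(17 + 12\right)\right)\right) = 4 \left(- 242 \left(w + \frac{2}{3} \cdot 0 \cdot 29\right)\right) = 4 \left(- 242 \left(w + 0\right)\right) = 4 \left(- 242 w\right) = - 968 w$)
$D{\left(-1928 \right)} + \sqrt{-278242 - 1020220} = \left(-968\right) \left(-1928\right) + \sqrt{-278242 - 1020220} = 1866304 + \sqrt{-1298462} = 1866304 + i \sqrt{1298462}$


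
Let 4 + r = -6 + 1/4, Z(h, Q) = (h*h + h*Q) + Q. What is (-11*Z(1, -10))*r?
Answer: -8151/4 ≈ -2037.8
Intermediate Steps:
Z(h, Q) = Q + h² + Q*h (Z(h, Q) = (h² + Q*h) + Q = Q + h² + Q*h)
r = -39/4 (r = -4 + (-6 + 1/4) = -4 + (-6 + ¼) = -4 - 23/4 = -39/4 ≈ -9.7500)
(-11*Z(1, -10))*r = -11*(-10 + 1² - 10*1)*(-39/4) = -11*(-10 + 1 - 10)*(-39/4) = -11*(-19)*(-39/4) = 209*(-39/4) = -8151/4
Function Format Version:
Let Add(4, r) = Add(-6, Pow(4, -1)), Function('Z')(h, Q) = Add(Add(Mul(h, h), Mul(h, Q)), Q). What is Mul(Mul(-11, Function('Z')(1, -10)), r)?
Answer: Rational(-8151, 4) ≈ -2037.8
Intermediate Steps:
Function('Z')(h, Q) = Add(Q, Pow(h, 2), Mul(Q, h)) (Function('Z')(h, Q) = Add(Add(Pow(h, 2), Mul(Q, h)), Q) = Add(Q, Pow(h, 2), Mul(Q, h)))
r = Rational(-39, 4) (r = Add(-4, Add(-6, Pow(4, -1))) = Add(-4, Add(-6, Rational(1, 4))) = Add(-4, Rational(-23, 4)) = Rational(-39, 4) ≈ -9.7500)
Mul(Mul(-11, Function('Z')(1, -10)), r) = Mul(Mul(-11, Add(-10, Pow(1, 2), Mul(-10, 1))), Rational(-39, 4)) = Mul(Mul(-11, Add(-10, 1, -10)), Rational(-39, 4)) = Mul(Mul(-11, -19), Rational(-39, 4)) = Mul(209, Rational(-39, 4)) = Rational(-8151, 4)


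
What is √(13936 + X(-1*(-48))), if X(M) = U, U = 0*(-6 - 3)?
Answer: 4*√871 ≈ 118.05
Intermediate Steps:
U = 0 (U = 0*(-9) = 0)
X(M) = 0
√(13936 + X(-1*(-48))) = √(13936 + 0) = √13936 = 4*√871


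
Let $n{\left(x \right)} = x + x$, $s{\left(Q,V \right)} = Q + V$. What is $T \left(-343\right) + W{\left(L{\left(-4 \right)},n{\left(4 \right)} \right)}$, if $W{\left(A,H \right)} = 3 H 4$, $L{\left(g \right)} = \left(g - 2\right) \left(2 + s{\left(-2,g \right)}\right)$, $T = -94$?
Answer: $32338$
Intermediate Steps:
$n{\left(x \right)} = 2 x$
$L{\left(g \right)} = g \left(-2 + g\right)$ ($L{\left(g \right)} = \left(g - 2\right) \left(2 + \left(-2 + g\right)\right) = \left(-2 + g\right) g = g \left(-2 + g\right)$)
$W{\left(A,H \right)} = 12 H$
$T \left(-343\right) + W{\left(L{\left(-4 \right)},n{\left(4 \right)} \right)} = \left(-94\right) \left(-343\right) + 12 \cdot 2 \cdot 4 = 32242 + 12 \cdot 8 = 32242 + 96 = 32338$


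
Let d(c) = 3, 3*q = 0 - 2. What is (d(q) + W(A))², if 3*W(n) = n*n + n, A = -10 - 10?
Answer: 151321/9 ≈ 16813.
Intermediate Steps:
A = -20
q = -⅔ (q = (0 - 2)/3 = (⅓)*(-2) = -⅔ ≈ -0.66667)
W(n) = n/3 + n²/3 (W(n) = (n*n + n)/3 = (n² + n)/3 = (n + n²)/3 = n/3 + n²/3)
(d(q) + W(A))² = (3 + (⅓)*(-20)*(1 - 20))² = (3 + (⅓)*(-20)*(-19))² = (3 + 380/3)² = (389/3)² = 151321/9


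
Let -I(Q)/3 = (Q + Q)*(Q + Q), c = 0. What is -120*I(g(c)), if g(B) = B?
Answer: 0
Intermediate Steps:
I(Q) = -12*Q² (I(Q) = -3*(Q + Q)*(Q + Q) = -3*2*Q*2*Q = -12*Q²)
-120*I(g(c)) = -(-1440)*0² = -(-1440)*0 = -120*0 = 0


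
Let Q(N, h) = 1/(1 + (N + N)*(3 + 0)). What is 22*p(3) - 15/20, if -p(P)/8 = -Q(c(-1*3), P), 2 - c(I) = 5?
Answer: -755/68 ≈ -11.103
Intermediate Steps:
c(I) = -3 (c(I) = 2 - 1*5 = 2 - 5 = -3)
Q(N, h) = 1/(1 + 6*N) (Q(N, h) = 1/(1 + (2*N)*3) = 1/(1 + 6*N))
p(P) = -8/17 (p(P) = -(-8)/(1 + 6*(-3)) = -(-8)/(1 - 18) = -(-8)/(-17) = -(-8)*(-1)/17 = -8*1/17 = -8/17)
22*p(3) - 15/20 = 22*(-8/17) - 15/20 = -176/17 - 15*1/20 = -176/17 - ¾ = -755/68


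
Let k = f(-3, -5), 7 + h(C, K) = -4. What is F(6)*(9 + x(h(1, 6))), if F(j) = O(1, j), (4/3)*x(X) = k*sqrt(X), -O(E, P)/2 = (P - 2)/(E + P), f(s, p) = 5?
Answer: -72/7 - 30*I*sqrt(11)/7 ≈ -10.286 - 14.214*I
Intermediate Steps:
h(C, K) = -11 (h(C, K) = -7 - 4 = -11)
k = 5
O(E, P) = -2*(-2 + P)/(E + P) (O(E, P) = -2*(P - 2)/(E + P) = -2*(-2 + P)/(E + P))
x(X) = 15*sqrt(X)/4 (x(X) = 3*(5*sqrt(X))/4 = 15*sqrt(X)/4)
F(j) = 2*(2 - j)/(1 + j)
F(6)*(9 + x(h(1, 6))) = (2*(2 - 1*6)/(1 + 6))*(9 + 15*sqrt(-11)/4) = (2*(2 - 6)/7)*(9 + 15*(I*sqrt(11))/4) = (2*(1/7)*(-4))*(9 + 15*I*sqrt(11)/4) = -8*(9 + 15*I*sqrt(11)/4)/7 = -72/7 - 30*I*sqrt(11)/7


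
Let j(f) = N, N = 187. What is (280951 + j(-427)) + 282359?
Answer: 563497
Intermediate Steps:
j(f) = 187
(280951 + j(-427)) + 282359 = (280951 + 187) + 282359 = 281138 + 282359 = 563497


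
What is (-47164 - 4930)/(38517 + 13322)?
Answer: -52094/51839 ≈ -1.0049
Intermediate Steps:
(-47164 - 4930)/(38517 + 13322) = -52094/51839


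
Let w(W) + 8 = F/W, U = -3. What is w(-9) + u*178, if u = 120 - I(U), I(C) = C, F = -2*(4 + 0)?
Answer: 196982/9 ≈ 21887.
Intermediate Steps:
F = -8 (F = -2*4 = -8)
w(W) = -8 - 8/W
u = 123 (u = 120 - 1*(-3) = 120 + 3 = 123)
w(-9) + u*178 = (-8 - 8/(-9)) + 123*178 = (-8 - 8*(-⅑)) + 21894 = (-8 + 8/9) + 21894 = -64/9 + 21894 = 196982/9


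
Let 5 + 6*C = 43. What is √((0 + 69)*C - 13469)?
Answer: 6*I*√362 ≈ 114.16*I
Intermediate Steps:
C = 19/3 (C = -⅚ + (⅙)*43 = -⅚ + 43/6 = 19/3 ≈ 6.3333)
√((0 + 69)*C - 13469) = √((0 + 69)*(19/3) - 13469) = √(69*(19/3) - 13469) = √(437 - 13469) = √(-13032) = 6*I*√362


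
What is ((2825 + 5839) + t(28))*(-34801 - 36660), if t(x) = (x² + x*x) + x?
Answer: -733189860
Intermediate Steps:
t(x) = x + 2*x² (t(x) = (x² + x²) + x = 2*x² + x = x + 2*x²)
((2825 + 5839) + t(28))*(-34801 - 36660) = ((2825 + 5839) + 28*(1 + 2*28))*(-34801 - 36660) = (8664 + 28*(1 + 56))*(-71461) = (8664 + 28*57)*(-71461) = (8664 + 1596)*(-71461) = 10260*(-71461) = -733189860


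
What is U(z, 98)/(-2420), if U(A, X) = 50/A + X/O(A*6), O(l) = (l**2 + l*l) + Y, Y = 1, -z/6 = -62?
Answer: -249109453/4484837687880 ≈ -5.5545e-5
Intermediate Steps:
z = 372 (z = -6*(-62) = 372)
O(l) = 1 + 2*l**2 (O(l) = (l**2 + l*l) + 1 = (l**2 + l**2) + 1 = 2*l**2 + 1 = 1 + 2*l**2)
U(A, X) = 50/A + X/(1 + 72*A**2) (U(A, X) = 50/A + X/(1 + 2*(A*6)**2) = 50/A + X/(1 + 2*(6*A)**2) = 50/A + X/(1 + 2*(36*A**2)) = 50/A + X/(1 + 72*A**2))
U(z, 98)/(-2420) = ((50 + 3600*372**2 + 372*98)/(372 + 72*372**3))/(-2420) = ((50 + 3600*138384 + 36456)/(372 + 72*51478848))*(-1/2420) = ((50 + 498182400 + 36456)/(372 + 3706477056))*(-1/2420) = (498218906/3706477428)*(-1/2420) = ((1/3706477428)*498218906)*(-1/2420) = (249109453/1853238714)*(-1/2420) = -249109453/4484837687880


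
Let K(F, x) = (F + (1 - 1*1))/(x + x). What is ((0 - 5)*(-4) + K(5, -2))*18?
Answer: 675/2 ≈ 337.50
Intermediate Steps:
K(F, x) = F/(2*x) (K(F, x) = (F + (1 - 1))/((2*x)) = (F + 0)*(1/(2*x)) = F*(1/(2*x)) = F/(2*x))
((0 - 5)*(-4) + K(5, -2))*18 = ((0 - 5)*(-4) + (1/2)*5/(-2))*18 = (-5*(-4) + (1/2)*5*(-1/2))*18 = (20 - 5/4)*18 = (75/4)*18 = 675/2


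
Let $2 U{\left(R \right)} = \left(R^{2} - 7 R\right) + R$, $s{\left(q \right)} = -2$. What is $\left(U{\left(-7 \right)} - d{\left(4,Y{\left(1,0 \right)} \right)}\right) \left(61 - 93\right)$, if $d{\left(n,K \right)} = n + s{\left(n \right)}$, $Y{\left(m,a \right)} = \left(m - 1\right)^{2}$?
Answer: $-1392$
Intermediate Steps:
$Y{\left(m,a \right)} = \left(-1 + m\right)^{2}$
$d{\left(n,K \right)} = -2 + n$ ($d{\left(n,K \right)} = n - 2 = -2 + n$)
$U{\left(R \right)} = \frac{R^{2}}{2} - 3 R$ ($U{\left(R \right)} = \frac{\left(R^{2} - 7 R\right) + R}{2} = \frac{R^{2} - 6 R}{2} = \frac{R^{2}}{2} - 3 R$)
$\left(U{\left(-7 \right)} - d{\left(4,Y{\left(1,0 \right)} \right)}\right) \left(61 - 93\right) = \left(\frac{1}{2} \left(-7\right) \left(-6 - 7\right) - \left(-2 + 4\right)\right) \left(61 - 93\right) = \left(\frac{1}{2} \left(-7\right) \left(-13\right) - 2\right) \left(61 - 93\right) = \left(\frac{91}{2} - 2\right) \left(-32\right) = \frac{87}{2} \left(-32\right) = -1392$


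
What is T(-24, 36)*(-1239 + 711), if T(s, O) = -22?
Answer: 11616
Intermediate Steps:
T(-24, 36)*(-1239 + 711) = -22*(-1239 + 711) = -22*(-528) = 11616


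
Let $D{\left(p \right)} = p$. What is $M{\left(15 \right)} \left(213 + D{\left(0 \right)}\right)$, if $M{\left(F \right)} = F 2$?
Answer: $6390$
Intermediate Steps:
$M{\left(F \right)} = 2 F$
$M{\left(15 \right)} \left(213 + D{\left(0 \right)}\right) = 2 \cdot 15 \left(213 + 0\right) = 30 \cdot 213 = 6390$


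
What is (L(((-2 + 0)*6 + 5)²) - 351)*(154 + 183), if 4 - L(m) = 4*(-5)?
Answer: -110199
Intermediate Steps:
L(m) = 24 (L(m) = 4 - 4*(-5) = 4 - 1*(-20) = 4 + 20 = 24)
(L(((-2 + 0)*6 + 5)²) - 351)*(154 + 183) = (24 - 351)*(154 + 183) = -327*337 = -110199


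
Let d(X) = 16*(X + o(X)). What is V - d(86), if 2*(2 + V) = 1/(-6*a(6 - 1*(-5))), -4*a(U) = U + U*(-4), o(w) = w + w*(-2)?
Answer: -199/99 ≈ -2.0101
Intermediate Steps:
o(w) = -w (o(w) = w - 2*w = -w)
d(X) = 0 (d(X) = 16*(X - X) = 16*0 = 0)
a(U) = 3*U/4 (a(U) = -(U + U*(-4))/4 = -(U - 4*U)/4 = -(-3)*U/4 = 3*U/4)
V = -199/99 (V = -2 + 1/(2*((-9*(6 - 1*(-5))/2))) = -2 + 1/(2*((-9*(6 + 5)/2))) = -2 + 1/(2*((-9*11/2))) = -2 + 1/(2*((-6*33/4))) = -2 + 1/(2*(-99/2)) = -2 + (1/2)*(-2/99) = -2 - 1/99 = -199/99 ≈ -2.0101)
V - d(86) = -199/99 - 1*0 = -199/99 + 0 = -199/99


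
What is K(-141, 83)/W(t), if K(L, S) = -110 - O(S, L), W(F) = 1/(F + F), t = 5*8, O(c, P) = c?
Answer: -15440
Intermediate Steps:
t = 40
W(F) = 1/(2*F)
K(L, S) = -110 - S
K(-141, 83)/W(t) = (-110 - 1*83)/(((½)/40)) = (-110 - 83)/(((½)*(1/40))) = -193/1/80 = -193*80 = -15440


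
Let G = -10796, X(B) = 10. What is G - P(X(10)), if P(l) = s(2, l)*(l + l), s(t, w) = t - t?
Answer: -10796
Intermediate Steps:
s(t, w) = 0
P(l) = 0 (P(l) = 0*(l + l) = 0*(2*l) = 0)
G - P(X(10)) = -10796 - 1*0 = -10796 + 0 = -10796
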